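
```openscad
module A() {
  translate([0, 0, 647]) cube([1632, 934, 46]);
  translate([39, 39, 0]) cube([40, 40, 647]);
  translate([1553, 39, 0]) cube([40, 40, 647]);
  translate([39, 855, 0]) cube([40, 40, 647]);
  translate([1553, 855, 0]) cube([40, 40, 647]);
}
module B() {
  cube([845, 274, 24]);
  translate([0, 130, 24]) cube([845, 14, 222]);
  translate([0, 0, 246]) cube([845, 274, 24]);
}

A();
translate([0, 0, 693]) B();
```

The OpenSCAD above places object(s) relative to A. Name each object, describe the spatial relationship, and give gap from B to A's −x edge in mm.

A is a table. B is an I-beam. The I-beam is on top of the table. The gap from the I-beam to the table's −x edge is 0 mm.

The I-beam's min-x is at 0; the table's min-x is 0; gap = 0 mm.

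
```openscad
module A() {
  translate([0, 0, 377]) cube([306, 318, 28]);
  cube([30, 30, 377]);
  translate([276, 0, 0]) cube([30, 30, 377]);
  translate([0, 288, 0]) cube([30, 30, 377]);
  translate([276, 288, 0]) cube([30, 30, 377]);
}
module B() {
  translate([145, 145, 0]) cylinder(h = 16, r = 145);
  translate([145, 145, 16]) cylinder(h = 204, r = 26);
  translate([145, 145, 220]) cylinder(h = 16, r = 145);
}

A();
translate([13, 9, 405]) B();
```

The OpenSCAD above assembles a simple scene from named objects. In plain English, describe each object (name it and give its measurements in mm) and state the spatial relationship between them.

A is a simple wooden stool: a rectangular seat 306 mm (x) by 318 mm (y), 28 mm thick, top face at z = 405 mm, on four square legs, each 30×30 mm in cross-section. The legs rest on z = 0, each flush with a corner of the seat.

B is a spool: two coaxial disc flanges of radius 145 mm and thickness 16 mm, joined by a core cylinder of radius 26 mm and height 204 mm. The lower flange rests on z = 0 and the three cylinders share a vertical axis.

The spool is on top of the stool.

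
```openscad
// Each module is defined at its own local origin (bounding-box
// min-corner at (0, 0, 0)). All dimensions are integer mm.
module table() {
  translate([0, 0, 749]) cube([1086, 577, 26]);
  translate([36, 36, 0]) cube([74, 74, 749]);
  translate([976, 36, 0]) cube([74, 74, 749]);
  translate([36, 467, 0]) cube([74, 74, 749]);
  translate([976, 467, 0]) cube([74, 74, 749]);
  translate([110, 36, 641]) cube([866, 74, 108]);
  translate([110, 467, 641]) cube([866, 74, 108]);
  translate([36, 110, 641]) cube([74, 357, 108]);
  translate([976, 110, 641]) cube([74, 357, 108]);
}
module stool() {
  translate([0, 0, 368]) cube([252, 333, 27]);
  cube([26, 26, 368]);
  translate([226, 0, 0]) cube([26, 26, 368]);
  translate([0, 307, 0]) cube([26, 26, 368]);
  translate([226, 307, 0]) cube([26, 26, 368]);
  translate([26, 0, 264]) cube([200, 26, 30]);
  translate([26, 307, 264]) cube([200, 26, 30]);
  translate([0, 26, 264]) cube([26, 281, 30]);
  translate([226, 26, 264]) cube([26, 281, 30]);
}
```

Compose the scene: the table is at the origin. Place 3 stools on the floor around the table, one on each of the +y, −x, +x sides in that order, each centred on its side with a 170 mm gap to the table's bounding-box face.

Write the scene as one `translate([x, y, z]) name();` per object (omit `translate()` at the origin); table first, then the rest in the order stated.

table();
translate([417, 747, 0]) stool();
translate([-422, 122, 0]) stool();
translate([1256, 122, 0]) stool();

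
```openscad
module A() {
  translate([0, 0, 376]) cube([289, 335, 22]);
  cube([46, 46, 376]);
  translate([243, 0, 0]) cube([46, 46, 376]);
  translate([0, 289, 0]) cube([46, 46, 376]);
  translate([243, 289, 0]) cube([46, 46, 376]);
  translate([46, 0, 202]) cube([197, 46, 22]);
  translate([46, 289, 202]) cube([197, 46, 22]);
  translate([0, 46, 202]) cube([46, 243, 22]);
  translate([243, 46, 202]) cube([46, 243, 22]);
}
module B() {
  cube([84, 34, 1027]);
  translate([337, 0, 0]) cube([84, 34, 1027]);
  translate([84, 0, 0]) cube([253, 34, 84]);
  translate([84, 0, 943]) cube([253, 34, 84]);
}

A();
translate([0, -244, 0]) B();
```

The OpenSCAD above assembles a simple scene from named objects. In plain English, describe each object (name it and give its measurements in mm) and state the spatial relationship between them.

A is a four-legged stool. The seat is 289×335 mm, 22 mm thick, top at z = 398 mm. It stands on four square legs, each 46×46 mm in cross-section, from z = 0 to the seat underside, each flush with a corner of the seat. Four stretchers, 46 mm wide and 22 mm tall, connect adjacent legs with their undersides at z = 202 mm, each running between the inner faces of the legs it joins and aligned with the legs' outer faces on the other axis.

B is a rectangular picture frame lying in the x–z plane (depth along y). The opening is 253 mm wide (x) by 859 mm tall (z), surrounded by a border 84 mm wide on all four sides. The frame is 34 mm deep and is made of two full-height vertical stiles with two horizontal rails fitted between them.

The picture frame is on the floor beside the stool on its −y side.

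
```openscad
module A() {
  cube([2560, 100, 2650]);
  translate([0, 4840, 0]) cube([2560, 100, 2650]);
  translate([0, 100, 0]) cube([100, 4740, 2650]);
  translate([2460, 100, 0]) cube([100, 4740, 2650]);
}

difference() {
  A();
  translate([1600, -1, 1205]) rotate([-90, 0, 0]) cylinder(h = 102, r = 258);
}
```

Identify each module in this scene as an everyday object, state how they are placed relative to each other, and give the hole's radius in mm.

The subtracted cylinder has r = 258 mm.

A is a house frame. The house frame has a circular hole through its front wall. The hole's radius is 258 mm.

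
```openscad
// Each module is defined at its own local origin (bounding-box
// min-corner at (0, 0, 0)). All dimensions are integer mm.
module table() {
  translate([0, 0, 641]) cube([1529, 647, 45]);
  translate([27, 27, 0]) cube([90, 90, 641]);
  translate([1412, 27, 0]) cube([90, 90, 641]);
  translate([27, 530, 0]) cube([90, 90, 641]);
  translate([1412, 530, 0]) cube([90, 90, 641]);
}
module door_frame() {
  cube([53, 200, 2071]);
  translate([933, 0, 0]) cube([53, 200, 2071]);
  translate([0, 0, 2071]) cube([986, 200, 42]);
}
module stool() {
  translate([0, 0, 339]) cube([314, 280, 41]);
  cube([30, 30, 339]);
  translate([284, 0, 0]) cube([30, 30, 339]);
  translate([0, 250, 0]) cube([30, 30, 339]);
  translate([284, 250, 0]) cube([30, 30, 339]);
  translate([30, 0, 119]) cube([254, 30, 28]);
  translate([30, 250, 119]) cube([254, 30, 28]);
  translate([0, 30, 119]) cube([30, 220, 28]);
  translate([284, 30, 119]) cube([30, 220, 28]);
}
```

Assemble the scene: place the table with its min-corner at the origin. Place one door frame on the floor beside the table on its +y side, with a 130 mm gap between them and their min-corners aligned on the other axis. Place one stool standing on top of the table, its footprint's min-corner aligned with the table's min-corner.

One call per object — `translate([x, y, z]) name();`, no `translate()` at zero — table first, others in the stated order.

table();
translate([0, 777, 0]) door_frame();
translate([0, 0, 686]) stool();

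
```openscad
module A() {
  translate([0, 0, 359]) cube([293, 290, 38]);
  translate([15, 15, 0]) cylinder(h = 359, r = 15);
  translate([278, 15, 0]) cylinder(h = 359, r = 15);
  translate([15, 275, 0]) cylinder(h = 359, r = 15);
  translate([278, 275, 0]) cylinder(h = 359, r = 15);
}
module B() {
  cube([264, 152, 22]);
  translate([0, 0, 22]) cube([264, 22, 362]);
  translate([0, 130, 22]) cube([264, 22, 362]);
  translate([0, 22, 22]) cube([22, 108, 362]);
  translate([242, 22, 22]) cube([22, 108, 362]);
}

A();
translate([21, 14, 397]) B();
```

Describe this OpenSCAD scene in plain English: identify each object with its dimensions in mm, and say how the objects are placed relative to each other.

A is a simple wooden stool: a rectangular seat 293 mm (x) by 290 mm (y), 38 mm thick, top face at z = 397 mm, on four round legs, each 30 mm in diameter. The legs rest on z = 0, each leg's axis is inset half a diameter from the nearest pair of seat edges (so the leg's bounding box is flush with the corner).

B is an open storage box with external size 264×152×384 mm and wall thickness 22 mm (the base is also 22 mm thick). The base covers the whole footprint; the four walls stand on the base, with the y-facing walls full-width and the x-facing walls fitting between their inner faces.

The open box is on top of the stool.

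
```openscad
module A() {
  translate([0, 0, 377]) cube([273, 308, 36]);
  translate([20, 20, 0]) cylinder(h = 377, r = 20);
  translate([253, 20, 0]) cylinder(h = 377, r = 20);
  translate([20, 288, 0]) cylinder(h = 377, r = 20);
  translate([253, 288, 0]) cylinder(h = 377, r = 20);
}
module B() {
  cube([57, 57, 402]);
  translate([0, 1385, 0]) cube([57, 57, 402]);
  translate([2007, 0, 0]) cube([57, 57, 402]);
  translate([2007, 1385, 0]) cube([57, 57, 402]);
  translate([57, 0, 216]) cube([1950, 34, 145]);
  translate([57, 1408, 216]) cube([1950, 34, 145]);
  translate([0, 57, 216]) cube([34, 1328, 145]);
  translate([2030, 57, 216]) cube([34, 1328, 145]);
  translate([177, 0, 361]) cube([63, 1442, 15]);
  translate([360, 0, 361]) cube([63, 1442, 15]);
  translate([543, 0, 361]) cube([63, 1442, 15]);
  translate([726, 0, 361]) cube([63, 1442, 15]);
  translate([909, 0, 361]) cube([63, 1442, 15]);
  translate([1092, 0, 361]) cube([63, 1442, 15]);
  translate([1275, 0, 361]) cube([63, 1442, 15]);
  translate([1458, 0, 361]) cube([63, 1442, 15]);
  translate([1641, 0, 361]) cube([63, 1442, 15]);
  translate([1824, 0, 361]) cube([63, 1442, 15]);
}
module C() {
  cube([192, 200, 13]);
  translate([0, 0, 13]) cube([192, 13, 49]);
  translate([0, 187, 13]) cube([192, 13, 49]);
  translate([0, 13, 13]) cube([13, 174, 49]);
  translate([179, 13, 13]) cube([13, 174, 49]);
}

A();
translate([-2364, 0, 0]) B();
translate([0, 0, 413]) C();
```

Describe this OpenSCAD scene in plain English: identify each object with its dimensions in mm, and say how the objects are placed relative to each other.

A is a four-legged stool. The seat is a 273×308×36 mm slab whose top surface is at z = 413 mm; four round legs, each 40 mm in diameter, run from the floor (z = 0) to the underside of the seat, each leg's axis is inset half a diameter from the nearest pair of seat edges (so the leg's bounding box is flush with the corner).

B is a bed frame 2064 mm long (x) by 1442 mm wide (y). Four 57×57 mm corner posts, 402 mm tall, at the corners of the footprint. Four rails of 34 mm thickness and 145 mm height run between adjacent posts with their undersides at z = 216 mm, their outer faces flush with the outside of the frame (the two x-running rails run between the posts' inner faces; the two y-running rails run between the posts' inner faces). 10 slats, each 63 mm wide (x) and 15 mm thick, lie across the top of the two x-running rails, running the full 1442 mm width of the frame in y; the slats are evenly spaced along x between the inner faces of the end posts with equal gaps (rounded down to the nearest mm) at the −x end and between each pair — any rounding remainder accumulates at the +x end.

C is an open storage box with external size 192×200×62 mm and wall thickness 13 mm (the base is also 13 mm thick). The base covers the whole footprint; the four walls stand on the base, with the y-facing walls full-width and the x-facing walls fitting between their inner faces.

The bed frame is on the floor beside the stool on its −x side. The open box is on top of the stool.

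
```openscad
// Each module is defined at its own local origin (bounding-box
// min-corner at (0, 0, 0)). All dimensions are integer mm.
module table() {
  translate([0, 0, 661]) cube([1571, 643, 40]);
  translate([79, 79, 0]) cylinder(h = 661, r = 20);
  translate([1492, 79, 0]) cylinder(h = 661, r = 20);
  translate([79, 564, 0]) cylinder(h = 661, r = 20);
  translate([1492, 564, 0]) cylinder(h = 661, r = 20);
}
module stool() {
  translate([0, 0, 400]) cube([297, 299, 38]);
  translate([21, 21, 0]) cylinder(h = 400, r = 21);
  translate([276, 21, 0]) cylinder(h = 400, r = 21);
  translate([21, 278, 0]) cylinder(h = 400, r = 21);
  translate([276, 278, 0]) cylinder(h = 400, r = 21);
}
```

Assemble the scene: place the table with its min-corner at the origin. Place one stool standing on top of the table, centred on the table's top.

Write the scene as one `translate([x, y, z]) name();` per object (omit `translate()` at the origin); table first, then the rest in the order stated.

table();
translate([637, 172, 701]) stool();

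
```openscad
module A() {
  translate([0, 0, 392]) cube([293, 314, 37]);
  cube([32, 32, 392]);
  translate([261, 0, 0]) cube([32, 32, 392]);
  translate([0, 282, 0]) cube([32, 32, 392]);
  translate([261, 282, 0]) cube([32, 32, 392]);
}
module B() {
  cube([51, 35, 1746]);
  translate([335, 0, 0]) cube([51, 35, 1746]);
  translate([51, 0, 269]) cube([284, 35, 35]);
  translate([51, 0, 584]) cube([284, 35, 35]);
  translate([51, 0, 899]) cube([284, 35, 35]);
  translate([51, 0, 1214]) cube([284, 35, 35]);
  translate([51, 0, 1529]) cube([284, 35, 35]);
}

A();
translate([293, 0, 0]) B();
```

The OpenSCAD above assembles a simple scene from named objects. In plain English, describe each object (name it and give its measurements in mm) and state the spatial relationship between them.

A is a four-legged stool. The seat is 293×314 mm, 37 mm thick, top at z = 429 mm. It stands on four square legs, each 32×32 mm in cross-section, from z = 0 to the seat underside, each flush with a corner of the seat.

B is a wooden ladder with two side rails of 51×35 mm section and 1746 mm height, set 386 mm apart overall. Between them run 5 rectangular rungs (35 mm deep, 35 mm thick), front faces flush with the rails' −y face. The bottom of the first rung is 269 mm above the floor and each subsequent rung is 315 mm higher than the one below.

The ladder is against the stool's +x side, with their −y faces flush.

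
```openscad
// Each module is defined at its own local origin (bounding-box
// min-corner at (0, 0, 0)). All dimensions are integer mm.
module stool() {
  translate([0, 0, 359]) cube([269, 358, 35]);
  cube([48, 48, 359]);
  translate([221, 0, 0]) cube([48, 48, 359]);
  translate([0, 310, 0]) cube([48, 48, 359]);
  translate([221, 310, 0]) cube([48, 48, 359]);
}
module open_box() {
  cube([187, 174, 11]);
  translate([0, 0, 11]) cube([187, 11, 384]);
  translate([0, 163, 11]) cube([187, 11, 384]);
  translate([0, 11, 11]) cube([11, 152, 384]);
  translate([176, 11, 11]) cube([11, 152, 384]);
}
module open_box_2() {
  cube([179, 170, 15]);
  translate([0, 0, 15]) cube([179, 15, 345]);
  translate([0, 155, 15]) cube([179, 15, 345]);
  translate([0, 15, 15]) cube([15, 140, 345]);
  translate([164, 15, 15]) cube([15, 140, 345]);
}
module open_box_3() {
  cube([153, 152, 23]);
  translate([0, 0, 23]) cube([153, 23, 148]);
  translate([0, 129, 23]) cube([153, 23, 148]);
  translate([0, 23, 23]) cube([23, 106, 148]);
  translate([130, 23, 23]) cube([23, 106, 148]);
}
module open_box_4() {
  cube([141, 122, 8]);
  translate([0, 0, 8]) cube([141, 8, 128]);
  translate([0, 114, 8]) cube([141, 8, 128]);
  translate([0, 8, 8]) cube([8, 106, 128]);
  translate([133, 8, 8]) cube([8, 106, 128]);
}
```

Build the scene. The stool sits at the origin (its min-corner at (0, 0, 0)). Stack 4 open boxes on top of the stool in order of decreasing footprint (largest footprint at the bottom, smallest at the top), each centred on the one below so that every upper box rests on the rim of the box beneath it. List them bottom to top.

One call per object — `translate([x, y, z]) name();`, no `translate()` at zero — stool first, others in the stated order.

stool();
translate([41, 92, 394]) open_box();
translate([45, 94, 789]) open_box_2();
translate([58, 103, 1149]) open_box_3();
translate([64, 118, 1320]) open_box_4();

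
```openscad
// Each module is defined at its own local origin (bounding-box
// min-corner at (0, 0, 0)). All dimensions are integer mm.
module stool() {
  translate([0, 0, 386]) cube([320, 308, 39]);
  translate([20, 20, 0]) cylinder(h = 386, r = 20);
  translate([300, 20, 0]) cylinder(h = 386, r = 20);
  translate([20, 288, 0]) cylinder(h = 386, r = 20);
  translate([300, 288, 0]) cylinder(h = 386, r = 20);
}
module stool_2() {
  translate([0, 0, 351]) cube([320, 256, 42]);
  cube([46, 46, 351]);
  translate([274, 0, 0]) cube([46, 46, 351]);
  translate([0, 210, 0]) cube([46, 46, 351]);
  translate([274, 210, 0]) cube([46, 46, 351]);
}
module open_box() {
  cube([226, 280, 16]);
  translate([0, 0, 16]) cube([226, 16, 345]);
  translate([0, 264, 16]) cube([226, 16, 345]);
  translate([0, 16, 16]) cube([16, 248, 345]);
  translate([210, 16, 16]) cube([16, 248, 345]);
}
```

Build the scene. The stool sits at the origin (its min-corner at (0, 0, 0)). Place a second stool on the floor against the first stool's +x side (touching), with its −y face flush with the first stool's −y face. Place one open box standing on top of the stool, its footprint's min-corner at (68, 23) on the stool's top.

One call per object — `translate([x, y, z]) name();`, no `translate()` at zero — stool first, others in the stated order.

stool();
translate([320, 0, 0]) stool_2();
translate([68, 23, 425]) open_box();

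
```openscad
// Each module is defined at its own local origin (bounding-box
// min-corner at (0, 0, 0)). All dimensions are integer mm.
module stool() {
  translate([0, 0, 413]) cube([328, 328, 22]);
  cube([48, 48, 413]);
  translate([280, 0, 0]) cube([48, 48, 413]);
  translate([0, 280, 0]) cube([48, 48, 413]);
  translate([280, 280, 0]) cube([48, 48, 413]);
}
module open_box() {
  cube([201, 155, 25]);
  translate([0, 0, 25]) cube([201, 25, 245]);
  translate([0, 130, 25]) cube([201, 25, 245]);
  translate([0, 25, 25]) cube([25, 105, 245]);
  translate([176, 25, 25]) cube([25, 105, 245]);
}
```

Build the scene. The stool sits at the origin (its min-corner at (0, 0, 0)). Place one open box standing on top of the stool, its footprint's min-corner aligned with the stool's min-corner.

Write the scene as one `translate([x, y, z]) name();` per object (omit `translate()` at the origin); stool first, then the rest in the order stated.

stool();
translate([0, 0, 435]) open_box();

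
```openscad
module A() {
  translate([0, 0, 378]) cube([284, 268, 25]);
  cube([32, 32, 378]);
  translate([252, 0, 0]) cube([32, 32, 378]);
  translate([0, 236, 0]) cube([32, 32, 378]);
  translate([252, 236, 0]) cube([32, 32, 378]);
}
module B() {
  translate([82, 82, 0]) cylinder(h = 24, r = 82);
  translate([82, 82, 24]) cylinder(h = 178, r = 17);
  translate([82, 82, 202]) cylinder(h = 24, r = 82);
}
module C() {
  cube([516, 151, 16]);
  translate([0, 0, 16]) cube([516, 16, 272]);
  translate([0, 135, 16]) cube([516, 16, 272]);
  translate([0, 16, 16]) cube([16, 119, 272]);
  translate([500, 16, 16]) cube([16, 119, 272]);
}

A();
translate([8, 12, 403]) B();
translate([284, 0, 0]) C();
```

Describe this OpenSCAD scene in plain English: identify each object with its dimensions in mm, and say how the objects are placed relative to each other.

A is a four-legged stool. The seat is a 284×268×25 mm slab whose top surface is at z = 403 mm; four square legs, each 32×32 mm in cross-section, run from the floor (z = 0) to the underside of the seat, each flush with a corner of the seat.

B is a spool: two coaxial disc flanges of radius 82 mm and thickness 24 mm, joined by a core cylinder of radius 17 mm and height 178 mm. The lower flange rests on z = 0 and the three cylinders share a vertical axis.

C is an open-topped rectangular box: outside dimensions 516×151×288 mm, with a uniform wall and base thickness of 16 mm. The base is a full 516×151 slab on the floor; four walls sit on top of the base. The front and back walls (the −y and +y sides) span the full width; the two side walls fit between them.

The spool is on top of the stool. The open box is against the stool's +x side, with their −y faces flush.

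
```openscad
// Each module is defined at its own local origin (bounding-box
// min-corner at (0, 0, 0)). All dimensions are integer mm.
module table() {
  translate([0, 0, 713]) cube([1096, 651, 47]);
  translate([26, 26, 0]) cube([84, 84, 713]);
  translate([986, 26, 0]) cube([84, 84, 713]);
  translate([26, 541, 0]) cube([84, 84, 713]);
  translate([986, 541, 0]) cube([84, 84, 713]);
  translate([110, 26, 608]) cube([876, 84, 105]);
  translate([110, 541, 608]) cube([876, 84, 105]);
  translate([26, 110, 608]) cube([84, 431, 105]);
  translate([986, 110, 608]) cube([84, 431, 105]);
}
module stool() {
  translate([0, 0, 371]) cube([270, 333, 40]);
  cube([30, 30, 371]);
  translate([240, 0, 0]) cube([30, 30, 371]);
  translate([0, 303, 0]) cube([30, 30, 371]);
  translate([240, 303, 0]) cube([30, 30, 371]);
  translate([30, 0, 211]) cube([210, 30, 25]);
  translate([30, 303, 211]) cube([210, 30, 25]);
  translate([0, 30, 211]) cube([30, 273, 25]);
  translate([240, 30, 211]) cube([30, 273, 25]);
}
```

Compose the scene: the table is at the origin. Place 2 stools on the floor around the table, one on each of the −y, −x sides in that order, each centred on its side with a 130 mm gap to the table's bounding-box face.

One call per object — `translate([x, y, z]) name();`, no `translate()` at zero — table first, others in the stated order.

table();
translate([413, -463, 0]) stool();
translate([-400, 159, 0]) stool();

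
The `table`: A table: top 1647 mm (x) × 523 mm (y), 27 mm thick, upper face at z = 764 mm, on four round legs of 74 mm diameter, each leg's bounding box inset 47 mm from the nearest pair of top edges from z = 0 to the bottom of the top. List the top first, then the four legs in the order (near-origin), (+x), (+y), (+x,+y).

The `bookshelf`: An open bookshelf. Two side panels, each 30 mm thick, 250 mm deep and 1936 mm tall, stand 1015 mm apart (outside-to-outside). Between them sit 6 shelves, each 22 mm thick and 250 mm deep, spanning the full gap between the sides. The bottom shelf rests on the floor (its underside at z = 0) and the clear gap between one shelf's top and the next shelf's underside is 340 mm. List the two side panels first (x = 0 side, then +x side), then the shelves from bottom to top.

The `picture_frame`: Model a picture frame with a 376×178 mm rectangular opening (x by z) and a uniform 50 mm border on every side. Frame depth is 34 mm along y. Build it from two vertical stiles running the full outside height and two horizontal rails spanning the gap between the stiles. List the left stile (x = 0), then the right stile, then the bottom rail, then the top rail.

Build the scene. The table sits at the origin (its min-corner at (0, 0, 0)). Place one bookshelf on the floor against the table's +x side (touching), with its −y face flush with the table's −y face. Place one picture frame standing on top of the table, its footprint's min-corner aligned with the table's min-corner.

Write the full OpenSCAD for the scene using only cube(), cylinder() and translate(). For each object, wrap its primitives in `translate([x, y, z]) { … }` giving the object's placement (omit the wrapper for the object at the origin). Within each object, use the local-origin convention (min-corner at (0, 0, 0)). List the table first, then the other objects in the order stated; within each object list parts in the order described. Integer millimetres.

translate([0, 0, 737]) cube([1647, 523, 27]);
translate([84, 84, 0]) cylinder(h = 737, r = 37);
translate([1563, 84, 0]) cylinder(h = 737, r = 37);
translate([84, 439, 0]) cylinder(h = 737, r = 37);
translate([1563, 439, 0]) cylinder(h = 737, r = 37);
translate([1647, 0, 0]) {
  cube([30, 250, 1936]);
  translate([985, 0, 0]) cube([30, 250, 1936]);
  translate([30, 0, 0]) cube([955, 250, 22]);
  translate([30, 0, 362]) cube([955, 250, 22]);
  translate([30, 0, 724]) cube([955, 250, 22]);
  translate([30, 0, 1086]) cube([955, 250, 22]);
  translate([30, 0, 1448]) cube([955, 250, 22]);
  translate([30, 0, 1810]) cube([955, 250, 22]);
}
translate([0, 0, 764]) {
  cube([50, 34, 278]);
  translate([426, 0, 0]) cube([50, 34, 278]);
  translate([50, 0, 0]) cube([376, 34, 50]);
  translate([50, 0, 228]) cube([376, 34, 50]);
}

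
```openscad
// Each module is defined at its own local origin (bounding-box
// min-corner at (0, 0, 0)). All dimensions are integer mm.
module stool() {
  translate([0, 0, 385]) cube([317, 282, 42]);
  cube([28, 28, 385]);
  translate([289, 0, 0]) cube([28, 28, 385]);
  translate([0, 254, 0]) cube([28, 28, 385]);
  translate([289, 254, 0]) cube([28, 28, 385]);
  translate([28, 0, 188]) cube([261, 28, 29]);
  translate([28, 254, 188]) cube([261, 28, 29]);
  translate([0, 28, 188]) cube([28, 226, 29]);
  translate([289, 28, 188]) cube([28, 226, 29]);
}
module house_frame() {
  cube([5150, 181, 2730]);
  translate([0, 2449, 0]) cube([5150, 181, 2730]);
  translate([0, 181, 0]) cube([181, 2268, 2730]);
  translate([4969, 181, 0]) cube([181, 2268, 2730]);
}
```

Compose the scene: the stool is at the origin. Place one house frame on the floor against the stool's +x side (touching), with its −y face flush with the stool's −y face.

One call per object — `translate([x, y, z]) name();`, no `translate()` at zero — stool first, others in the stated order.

stool();
translate([317, 0, 0]) house_frame();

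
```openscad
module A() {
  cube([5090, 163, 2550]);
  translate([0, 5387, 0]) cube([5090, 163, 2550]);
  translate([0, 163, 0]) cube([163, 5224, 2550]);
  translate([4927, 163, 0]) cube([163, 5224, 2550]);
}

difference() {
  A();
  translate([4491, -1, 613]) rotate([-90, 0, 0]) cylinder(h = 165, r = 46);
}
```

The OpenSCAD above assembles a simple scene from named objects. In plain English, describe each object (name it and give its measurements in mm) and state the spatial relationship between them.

A is a box-shaped house frame (walls only): outside footprint 5090×5550 mm, wall height 2550 mm, wall thickness 163 mm. The two y-facing walls run the full x-width; the two x-facing walls fit between the inner faces of the y-facing walls.

The house frame has a circular hole of radius 46 mm through its front wall, centred at (x = 4491, z = 613).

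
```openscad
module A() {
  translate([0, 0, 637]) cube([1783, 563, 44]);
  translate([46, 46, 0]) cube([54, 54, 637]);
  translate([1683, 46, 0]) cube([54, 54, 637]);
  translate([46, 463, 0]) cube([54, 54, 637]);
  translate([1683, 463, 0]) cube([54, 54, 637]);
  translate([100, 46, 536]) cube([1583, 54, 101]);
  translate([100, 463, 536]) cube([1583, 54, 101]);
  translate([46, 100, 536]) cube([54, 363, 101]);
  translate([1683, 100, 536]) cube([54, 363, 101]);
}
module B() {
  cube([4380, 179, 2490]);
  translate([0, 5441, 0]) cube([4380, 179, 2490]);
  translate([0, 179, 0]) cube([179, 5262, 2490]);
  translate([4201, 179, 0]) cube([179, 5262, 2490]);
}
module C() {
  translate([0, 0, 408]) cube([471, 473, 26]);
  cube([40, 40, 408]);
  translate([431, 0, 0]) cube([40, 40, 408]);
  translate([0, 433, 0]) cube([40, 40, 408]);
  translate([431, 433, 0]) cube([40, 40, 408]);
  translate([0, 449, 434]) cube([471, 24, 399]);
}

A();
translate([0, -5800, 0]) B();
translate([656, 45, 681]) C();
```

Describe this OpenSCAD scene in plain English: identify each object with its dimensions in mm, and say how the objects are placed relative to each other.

A is a table with a 1783×563 mm rectangular top, 44 mm thick, top surface at z = 681 mm, supported by four 54×54 mm square legs, each inset 46 mm from the nearest pair of top edges, running from the floor. Four apron rails, 54 mm thick and 101 mm tall, run between adjacent legs with their top edges flush with the underside of the top and their outer faces flush with the legs' outer faces.

B is a box-shaped house frame (walls only): outside footprint 4380×5620 mm, wall height 2490 mm, wall thickness 179 mm. The two y-facing walls run the full x-width; the two x-facing walls fit between the inner faces of the y-facing walls.

C is a chair: 471×473 mm seat, 26 mm thick, top at z = 434 mm, on four 40 mm square corner legs flush with the seat edges. A 24 mm thick backrest slab spans the full seat width, extending 399 mm above the seat top, its back face flush with the seat's +y edge.

The house frame is on the floor beside the table on its −y side. The chair is on top of the table, centred.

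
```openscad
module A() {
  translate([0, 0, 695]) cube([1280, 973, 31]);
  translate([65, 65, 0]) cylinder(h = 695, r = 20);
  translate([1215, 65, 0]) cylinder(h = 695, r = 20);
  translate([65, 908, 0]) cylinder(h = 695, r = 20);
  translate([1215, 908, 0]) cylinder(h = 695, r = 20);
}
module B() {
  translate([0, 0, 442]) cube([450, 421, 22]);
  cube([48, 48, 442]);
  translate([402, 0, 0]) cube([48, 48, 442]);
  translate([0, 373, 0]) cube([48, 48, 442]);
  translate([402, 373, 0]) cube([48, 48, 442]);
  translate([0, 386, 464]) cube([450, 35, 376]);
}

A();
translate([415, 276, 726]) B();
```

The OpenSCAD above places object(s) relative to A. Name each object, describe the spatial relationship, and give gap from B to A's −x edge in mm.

A is a table. B is a chair. The chair is on top of the table, centred. The gap from the chair to the table's −x edge is 415 mm.

The chair's min-x is at 415; the table's min-x is 0; gap = 415 mm.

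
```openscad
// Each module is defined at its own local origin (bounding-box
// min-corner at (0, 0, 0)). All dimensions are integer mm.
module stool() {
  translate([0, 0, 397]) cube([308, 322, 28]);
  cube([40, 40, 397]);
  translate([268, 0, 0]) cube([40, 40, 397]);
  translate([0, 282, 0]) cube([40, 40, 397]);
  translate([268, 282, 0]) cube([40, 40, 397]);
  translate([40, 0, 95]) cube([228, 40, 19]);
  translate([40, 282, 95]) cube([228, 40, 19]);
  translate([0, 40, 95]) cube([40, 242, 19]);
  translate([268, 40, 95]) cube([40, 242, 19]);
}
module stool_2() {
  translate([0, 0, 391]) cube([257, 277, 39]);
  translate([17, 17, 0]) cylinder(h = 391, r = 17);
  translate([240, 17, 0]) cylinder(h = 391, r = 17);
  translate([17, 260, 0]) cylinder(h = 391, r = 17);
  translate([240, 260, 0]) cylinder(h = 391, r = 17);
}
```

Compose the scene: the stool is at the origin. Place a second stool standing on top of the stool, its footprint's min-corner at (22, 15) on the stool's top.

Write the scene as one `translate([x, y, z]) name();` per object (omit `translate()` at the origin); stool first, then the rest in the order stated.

stool();
translate([22, 15, 425]) stool_2();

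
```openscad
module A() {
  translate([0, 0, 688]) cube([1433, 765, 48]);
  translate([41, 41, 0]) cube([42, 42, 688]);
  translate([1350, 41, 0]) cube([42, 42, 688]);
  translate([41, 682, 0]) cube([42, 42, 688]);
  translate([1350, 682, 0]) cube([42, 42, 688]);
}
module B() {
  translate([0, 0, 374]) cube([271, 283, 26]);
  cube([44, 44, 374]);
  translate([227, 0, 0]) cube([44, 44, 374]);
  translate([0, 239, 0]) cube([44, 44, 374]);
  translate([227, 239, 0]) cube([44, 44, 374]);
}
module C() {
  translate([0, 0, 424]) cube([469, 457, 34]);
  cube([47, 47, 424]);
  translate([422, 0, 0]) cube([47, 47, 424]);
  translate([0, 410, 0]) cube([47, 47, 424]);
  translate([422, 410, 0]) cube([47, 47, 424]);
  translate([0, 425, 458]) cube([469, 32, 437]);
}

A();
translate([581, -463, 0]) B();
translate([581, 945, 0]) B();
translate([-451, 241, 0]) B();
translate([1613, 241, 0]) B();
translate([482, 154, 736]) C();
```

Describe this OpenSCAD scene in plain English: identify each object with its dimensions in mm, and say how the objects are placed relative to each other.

A is a table with a 1433×765 mm rectangular top, 48 mm thick, top surface at z = 736 mm, supported by four 42×42 mm square legs, each inset 41 mm from the nearest pair of top edges, running from the floor.

B is a four-legged stool. The seat is a 271×283×26 mm slab whose top surface is at z = 400 mm; four square legs, each 44×44 mm in cross-section, run from the floor (z = 0) to the underside of the seat, each flush with a corner of the seat.

C is a chair. The seat is a 469×457×34 mm slab with its top at z = 458 mm, on four 47×47 mm corner legs (flush with the seat edges, standing on z = 0). A flat backrest 32 mm thick, 437 mm tall, spans the full seat width and rises from the seat top along its +y edge, rear face flush with the rear of the seat.

Four stools sit around the table at the −y, +y, −x, +x sides. The chair is on top of the table, centred.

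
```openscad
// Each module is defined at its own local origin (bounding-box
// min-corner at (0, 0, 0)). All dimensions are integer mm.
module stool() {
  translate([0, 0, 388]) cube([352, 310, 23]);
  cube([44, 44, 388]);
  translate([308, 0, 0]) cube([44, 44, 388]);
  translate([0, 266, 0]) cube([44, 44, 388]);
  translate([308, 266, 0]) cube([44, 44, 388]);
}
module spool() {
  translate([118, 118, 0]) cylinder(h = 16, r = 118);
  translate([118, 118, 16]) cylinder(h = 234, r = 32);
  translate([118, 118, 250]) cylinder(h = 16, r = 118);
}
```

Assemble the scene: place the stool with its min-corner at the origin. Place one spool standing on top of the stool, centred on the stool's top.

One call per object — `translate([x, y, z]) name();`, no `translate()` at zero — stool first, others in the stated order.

stool();
translate([58, 37, 411]) spool();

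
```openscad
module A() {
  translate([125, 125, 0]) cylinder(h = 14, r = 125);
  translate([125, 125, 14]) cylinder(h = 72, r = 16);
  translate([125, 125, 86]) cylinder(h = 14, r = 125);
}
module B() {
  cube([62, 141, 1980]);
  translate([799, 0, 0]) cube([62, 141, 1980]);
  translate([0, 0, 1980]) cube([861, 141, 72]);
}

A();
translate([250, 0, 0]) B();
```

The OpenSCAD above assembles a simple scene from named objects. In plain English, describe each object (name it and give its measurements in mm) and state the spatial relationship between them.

A is a spool: two coaxial disc flanges of radius 125 mm and thickness 14 mm, joined by a core cylinder of radius 16 mm and height 72 mm. The lower flange rests on z = 0 and the three cylinders share a vertical axis.

B is a rectangular door frame: two vertical jambs of 62×141 mm section, 1980 mm tall, with a clear opening 737 mm wide between their inner faces. A header 72 mm tall and 141 mm deep lies on top of the jambs and spans the full outside width.

The door frame is against the spool's +x side, with their −y faces flush.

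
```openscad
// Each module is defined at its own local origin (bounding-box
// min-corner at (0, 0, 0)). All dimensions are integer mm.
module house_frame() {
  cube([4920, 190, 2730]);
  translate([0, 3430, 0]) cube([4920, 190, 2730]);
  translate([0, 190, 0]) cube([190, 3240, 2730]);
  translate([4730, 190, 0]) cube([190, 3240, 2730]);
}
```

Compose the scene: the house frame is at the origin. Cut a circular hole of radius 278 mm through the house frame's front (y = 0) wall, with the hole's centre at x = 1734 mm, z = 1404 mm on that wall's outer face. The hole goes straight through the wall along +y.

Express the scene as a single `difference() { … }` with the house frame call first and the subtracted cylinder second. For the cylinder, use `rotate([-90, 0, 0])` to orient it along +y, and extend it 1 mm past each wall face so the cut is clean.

difference() {
  house_frame();
  translate([1734, -1, 1404]) rotate([-90, 0, 0]) cylinder(h = 192, r = 278);
}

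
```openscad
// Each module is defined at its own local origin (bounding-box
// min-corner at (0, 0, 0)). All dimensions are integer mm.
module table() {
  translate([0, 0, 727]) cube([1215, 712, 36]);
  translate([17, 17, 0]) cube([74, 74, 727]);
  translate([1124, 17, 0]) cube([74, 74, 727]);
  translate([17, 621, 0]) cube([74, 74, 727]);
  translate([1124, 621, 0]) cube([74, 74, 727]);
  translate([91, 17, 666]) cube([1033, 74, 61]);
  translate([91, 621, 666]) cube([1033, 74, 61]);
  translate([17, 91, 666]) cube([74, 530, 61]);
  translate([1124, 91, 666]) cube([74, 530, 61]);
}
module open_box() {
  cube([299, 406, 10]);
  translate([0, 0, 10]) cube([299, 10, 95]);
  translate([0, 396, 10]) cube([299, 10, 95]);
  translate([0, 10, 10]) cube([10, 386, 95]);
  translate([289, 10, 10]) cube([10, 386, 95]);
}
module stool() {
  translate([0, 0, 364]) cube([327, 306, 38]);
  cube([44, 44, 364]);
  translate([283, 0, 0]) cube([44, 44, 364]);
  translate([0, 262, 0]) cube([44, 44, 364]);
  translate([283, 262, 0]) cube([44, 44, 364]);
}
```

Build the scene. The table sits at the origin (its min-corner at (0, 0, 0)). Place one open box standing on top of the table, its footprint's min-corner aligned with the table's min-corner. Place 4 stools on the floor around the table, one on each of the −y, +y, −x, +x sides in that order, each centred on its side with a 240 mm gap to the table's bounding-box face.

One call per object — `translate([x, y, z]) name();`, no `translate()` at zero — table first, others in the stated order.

table();
translate([0, 0, 763]) open_box();
translate([444, -546, 0]) stool();
translate([444, 952, 0]) stool();
translate([-567, 203, 0]) stool();
translate([1455, 203, 0]) stool();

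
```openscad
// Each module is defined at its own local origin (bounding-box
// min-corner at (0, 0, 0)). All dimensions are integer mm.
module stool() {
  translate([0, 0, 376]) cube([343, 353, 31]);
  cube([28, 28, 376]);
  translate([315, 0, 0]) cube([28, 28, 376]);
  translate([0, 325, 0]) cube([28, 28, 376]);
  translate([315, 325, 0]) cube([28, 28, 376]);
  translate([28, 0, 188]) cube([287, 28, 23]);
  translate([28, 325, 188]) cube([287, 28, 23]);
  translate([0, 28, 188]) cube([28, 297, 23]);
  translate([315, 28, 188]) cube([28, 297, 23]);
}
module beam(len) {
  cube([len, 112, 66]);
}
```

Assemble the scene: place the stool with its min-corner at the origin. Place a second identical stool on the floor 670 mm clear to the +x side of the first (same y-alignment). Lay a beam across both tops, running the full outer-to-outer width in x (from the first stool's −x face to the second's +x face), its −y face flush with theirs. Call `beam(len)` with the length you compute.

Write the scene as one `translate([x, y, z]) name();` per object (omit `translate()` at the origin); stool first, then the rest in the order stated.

stool();
translate([1013, 0, 0]) stool();
translate([0, 0, 407]) beam(1356);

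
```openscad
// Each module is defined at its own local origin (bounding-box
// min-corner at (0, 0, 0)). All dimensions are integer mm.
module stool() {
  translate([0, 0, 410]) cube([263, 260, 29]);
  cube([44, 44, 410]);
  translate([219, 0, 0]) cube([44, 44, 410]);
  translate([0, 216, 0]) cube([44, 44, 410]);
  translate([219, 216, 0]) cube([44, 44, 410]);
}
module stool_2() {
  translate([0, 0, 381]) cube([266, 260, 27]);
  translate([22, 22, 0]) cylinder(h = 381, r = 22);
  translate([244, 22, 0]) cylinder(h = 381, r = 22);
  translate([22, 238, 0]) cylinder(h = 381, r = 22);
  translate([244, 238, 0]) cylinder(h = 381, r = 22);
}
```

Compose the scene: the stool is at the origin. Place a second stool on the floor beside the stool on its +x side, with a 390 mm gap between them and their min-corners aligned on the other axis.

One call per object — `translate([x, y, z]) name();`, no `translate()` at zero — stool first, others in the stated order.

stool();
translate([653, 0, 0]) stool_2();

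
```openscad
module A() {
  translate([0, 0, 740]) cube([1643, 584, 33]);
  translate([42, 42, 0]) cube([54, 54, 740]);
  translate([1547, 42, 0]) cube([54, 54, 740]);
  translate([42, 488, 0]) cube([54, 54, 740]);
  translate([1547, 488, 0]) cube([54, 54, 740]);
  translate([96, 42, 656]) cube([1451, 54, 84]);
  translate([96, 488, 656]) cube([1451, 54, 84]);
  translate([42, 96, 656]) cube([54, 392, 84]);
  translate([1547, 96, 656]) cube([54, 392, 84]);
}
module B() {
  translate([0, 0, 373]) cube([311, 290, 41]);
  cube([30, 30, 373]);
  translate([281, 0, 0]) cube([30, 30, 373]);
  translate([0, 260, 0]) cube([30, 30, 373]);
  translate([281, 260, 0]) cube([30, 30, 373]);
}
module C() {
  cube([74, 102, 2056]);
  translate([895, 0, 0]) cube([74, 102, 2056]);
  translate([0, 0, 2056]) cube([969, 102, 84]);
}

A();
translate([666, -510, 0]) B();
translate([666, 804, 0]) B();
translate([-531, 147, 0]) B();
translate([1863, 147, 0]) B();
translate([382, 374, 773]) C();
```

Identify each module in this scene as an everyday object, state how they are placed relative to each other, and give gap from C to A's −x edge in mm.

A is a table. B is a stool. C is a door frame. Four stools sit around the table at the −y, +y, −x, +x sides. The door frame is on top of the table. The gap from the door frame to the table's −x edge is 382 mm.

The door frame's min-x is at 382; the table's min-x is 0; gap = 382 mm.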